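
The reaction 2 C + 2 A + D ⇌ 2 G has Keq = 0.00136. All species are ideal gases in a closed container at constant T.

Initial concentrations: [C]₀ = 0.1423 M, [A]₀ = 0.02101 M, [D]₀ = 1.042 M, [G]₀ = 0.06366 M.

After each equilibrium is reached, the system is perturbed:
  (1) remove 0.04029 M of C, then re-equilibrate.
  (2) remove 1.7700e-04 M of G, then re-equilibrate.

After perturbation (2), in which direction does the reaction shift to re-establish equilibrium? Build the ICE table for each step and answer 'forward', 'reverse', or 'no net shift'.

Q₀ = 435.1 vs Keq = 0.00136 ⇒ Q>K, reverse
Step 1:
                    C           A           D           G
  init         0.1423     0.02101       1.042     0.06366
  Δ             0.063       0.063      0.0315      -0.063
  eq           0.2053     0.08401       1.074  6.5902e-04
  solve Keq expr → x = -0.0315; check Q = 0.00136
Then remove 0.04029 M of C.
Step 2:
                    C           A           D           G
  init          0.165     0.08401       1.074  6.5902e-04
  Δ        1.2810e-04  1.2810e-04  6.4048e-05 -1.2810e-04
  eq           0.1651     0.08414       1.074  5.3092e-04
  solve Keq expr → x = -6.4048e-05; check Q = 0.00136
Then remove 1.7700e-04 M of G.
Step 3:
                    C           A           D           G
  init         0.1651     0.08414       1.074  3.5392e-04
  Δ       -1.7531e-04 -1.7531e-04 -8.7655e-05  1.7531e-04
  eq            0.165     0.08396       1.073  5.2923e-04
  solve Keq expr → x = 8.7655e-05; check Q = 0.00136

Direction: forward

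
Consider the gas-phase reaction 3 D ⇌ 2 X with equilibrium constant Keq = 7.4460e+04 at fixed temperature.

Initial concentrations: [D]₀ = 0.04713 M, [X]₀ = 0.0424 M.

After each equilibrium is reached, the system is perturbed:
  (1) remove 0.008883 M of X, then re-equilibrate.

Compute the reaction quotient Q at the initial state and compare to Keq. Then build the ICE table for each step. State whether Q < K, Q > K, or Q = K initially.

Q₀ = 17.17 vs Keq = 7.4460e+04 ⇒ Q<K, forward
Step 1:
                   D          X
  I          0.04713     0.0424
  C         -0.04305     0.0287
  E         0.004079     0.0711
  solve Keq expr → x = 0.01435; check Q = 7.4460e+04
Then remove 0.008883 M of X.
Step 2:
                   D          X
  I         0.004079    0.06222
  C       -3.3827e-04 2.2551e-04
  E         0.003741    0.06244
  solve Keq expr → x = 1.1276e-04; check Q = 7.4460e+04

Q₀ = 17.17; Q < K (proceeds forward)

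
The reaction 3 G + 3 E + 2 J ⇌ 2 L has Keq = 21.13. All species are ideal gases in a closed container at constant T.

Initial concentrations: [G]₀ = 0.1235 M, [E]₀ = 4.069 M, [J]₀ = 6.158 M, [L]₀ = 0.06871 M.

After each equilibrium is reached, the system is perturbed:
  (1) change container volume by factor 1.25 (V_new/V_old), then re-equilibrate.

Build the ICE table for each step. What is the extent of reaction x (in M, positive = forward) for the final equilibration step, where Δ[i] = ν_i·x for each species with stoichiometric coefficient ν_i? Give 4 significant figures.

x = -0.001098 M

Q₀ = 9.8106e-04 vs Keq = 21.13 ⇒ Q<K, forward
Step 1:
                    G           E           J           L
  I            0.1235       4.069       6.158     0.06871
  C           -0.1159     -0.1159    -0.07726     0.07726
  E          0.007614       3.953       6.081       0.146
  solve Keq expr → x = 0.03863; check Q = 21.13
Then change container volume by factor 1.25 (V_new/V_old).
Step 2:
                    G           E           J           L
  I          0.006091       3.162       4.865      0.1168
  C          0.003294    0.003294    0.002196   -0.002196
  E          0.009385       3.166       4.867      0.1146
  solve Keq expr → x = -0.001098; check Q = 21.13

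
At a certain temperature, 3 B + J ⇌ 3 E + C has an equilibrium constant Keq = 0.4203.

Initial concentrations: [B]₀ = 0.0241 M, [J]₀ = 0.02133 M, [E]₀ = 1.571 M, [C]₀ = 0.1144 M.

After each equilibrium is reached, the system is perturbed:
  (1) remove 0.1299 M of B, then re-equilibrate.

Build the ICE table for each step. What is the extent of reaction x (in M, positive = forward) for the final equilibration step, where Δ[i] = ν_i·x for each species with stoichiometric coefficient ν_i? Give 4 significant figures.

x = -0.001039 M

Q₀ = 1.4856e+06 vs Keq = 0.4203 ⇒ Q>K, reverse
Step 1:
                    B           J           E           C
  init         0.0241     0.02133       1.571      0.1144
  Δ            0.3389       0.113     -0.3389      -0.113
  eq            0.363      0.1343       1.232    0.001443
  solve Keq expr → x = -0.113; check Q = 0.4203
Then remove 0.1299 M of B.
Step 2:
                    B           J           E           C
  init         0.2331      0.1343       1.232    0.001443
  Δ          0.003118    0.001039   -0.003118   -0.001039
  eq           0.2362      0.1353       1.229  4.0369e-04
  solve Keq expr → x = -0.001039; check Q = 0.4203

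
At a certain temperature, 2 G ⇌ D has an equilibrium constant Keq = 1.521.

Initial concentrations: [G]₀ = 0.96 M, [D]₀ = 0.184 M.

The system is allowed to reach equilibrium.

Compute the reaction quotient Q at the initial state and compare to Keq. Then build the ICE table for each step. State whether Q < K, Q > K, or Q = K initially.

Q₀ = 0.1997 vs Keq = 1.521 ⇒ Q<K, forward
Step 1:
                  G         D
  Initial      0.96     0.184
  Change    -0.4435    0.2218
  Equil      0.5165    0.4058
  solve Keq expr → x = 0.2218; check Q = 1.521

Q₀ = 0.1997; Q < K (proceeds forward)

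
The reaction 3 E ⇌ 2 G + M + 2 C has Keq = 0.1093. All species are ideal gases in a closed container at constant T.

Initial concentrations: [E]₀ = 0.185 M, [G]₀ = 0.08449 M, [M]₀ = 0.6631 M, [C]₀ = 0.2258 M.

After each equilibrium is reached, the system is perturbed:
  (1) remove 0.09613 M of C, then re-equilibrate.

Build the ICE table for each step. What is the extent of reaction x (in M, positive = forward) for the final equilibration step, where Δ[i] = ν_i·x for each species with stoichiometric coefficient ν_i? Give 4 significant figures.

Q₀ = 0.03812 vs Keq = 0.1093 ⇒ Q<K, forward
Step 1:
                  E         G         M         C
  Initial     0.185   0.08449    0.6631    0.2258
  Change   -0.02771   0.01847  0.009237   0.01847
  Equil      0.1573     0.103    0.6723    0.2443
  solve Keq expr → x = 0.009237; check Q = 0.1093
Then remove 0.09613 M of C.
Step 2:
                  E         G         M         C
  Initial    0.1573     0.103    0.6723    0.1481
  Change   -0.02395   0.01596  0.007982   0.01596
  Equil      0.1333    0.1189    0.6803    0.1641
  solve Keq expr → x = 0.007982; check Q = 0.1093

x = 0.007982 M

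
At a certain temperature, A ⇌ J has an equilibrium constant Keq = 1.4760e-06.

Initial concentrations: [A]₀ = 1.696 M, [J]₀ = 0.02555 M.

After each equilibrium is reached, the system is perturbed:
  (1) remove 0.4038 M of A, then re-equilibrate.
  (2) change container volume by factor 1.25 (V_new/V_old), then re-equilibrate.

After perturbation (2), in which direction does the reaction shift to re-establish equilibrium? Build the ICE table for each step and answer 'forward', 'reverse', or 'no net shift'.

Q₀ = 0.01506 vs Keq = 1.4760e-06 ⇒ Q>K, reverse
Step 1:
                  A         J
  init        1.696   0.02555
  Δ         0.02555  -0.02555
  eq          1.722 2.5410e-06
  solve Keq expr → x = -0.02555; check Q = 1.4760e-06
Then remove 0.4038 M of A.
Step 2:
                  A         J
  init        1.318 2.5410e-06
  Δ       5.9601e-07 -5.9601e-07
  eq          1.318 1.9450e-06
  solve Keq expr → x = -5.9601e-07; check Q = 1.4760e-06
Then change container volume by factor 1.25 (V_new/V_old).
Step 3:
                  A         J
  init        1.054 1.5560e-06
  Δ               0         0
  eq          1.054 1.5560e-06
  solve Keq expr → x = 0; check Q = 1.4760e-06

Direction: no net shift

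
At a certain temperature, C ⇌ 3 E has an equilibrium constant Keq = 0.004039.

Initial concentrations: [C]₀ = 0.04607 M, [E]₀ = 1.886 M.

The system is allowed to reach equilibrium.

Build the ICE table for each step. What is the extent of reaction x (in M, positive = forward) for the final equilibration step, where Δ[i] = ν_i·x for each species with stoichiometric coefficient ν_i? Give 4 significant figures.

x = -0.5832 M

Q₀ = 145.6 vs Keq = 0.004039 ⇒ Q>K, reverse
Step 1:
                    C           E
  I           0.04607       1.886
  C            0.5832       -1.75
  E            0.6292      0.1365
  solve Keq expr → x = -0.5832; check Q = 0.004039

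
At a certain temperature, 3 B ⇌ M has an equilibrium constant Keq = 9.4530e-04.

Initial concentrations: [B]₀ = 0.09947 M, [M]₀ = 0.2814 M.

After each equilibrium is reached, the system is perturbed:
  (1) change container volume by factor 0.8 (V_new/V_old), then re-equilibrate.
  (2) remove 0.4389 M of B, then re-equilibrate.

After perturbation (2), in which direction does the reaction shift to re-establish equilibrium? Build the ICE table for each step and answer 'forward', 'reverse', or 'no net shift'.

Direction: reverse

Q₀ = 285.9 vs Keq = 9.4530e-04 ⇒ Q>K, reverse
Step 1:
                    B           M
  Initial     0.09947      0.2814
  Change       0.8418     -0.2806
  Equil        0.9413  7.8842e-04
  solve Keq expr → x = -0.2806; check Q = 9.4530e-04
Then change container volume by factor 0.8 (V_new/V_old).
Step 2:
                    B           M
  Initial       1.177  9.8553e-04
  Change    -0.001644  5.4792e-04
  Equil         1.175    0.001533
  solve Keq expr → x = 5.4792e-04; check Q = 9.4530e-04
Then remove 0.4389 M of B.
Step 3:
                    B           M
  Initial      0.7361    0.001533
  Change     0.003453   -0.001151
  Equil        0.7395  3.8235e-04
  solve Keq expr → x = -0.001151; check Q = 9.4530e-04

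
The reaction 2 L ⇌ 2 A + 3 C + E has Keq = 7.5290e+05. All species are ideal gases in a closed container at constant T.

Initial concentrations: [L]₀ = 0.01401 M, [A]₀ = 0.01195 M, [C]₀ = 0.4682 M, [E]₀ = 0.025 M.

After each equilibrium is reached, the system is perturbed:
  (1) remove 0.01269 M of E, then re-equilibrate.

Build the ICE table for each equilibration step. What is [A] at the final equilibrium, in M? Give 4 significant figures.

Q₀ = 0.001867 vs Keq = 7.5290e+05 ⇒ Q<K, forward
Step 1:
                   L          A          C          E
  Initial    0.01401    0.01195     0.4682      0.025
  Change    -0.01401    0.01401    0.02101   0.007004
  Equil   1.8313e-06    0.02596     0.4892      0.032
  solve Keq expr → x = 0.007004; check Q = 7.5290e+05
Then remove 0.01269 M of E.
Step 2:
                   L          A          C          E
  Initial 1.8313e-06    0.02596     0.4892    0.01931
  Change  -4.0863e-07 4.0863e-07 6.1294e-07 2.0431e-07
  Equil   1.4227e-06    0.02596     0.4892    0.01931
  solve Keq expr → x = 2.0431e-07; check Q = 7.5290e+05

[A]_eq = 0.02596 M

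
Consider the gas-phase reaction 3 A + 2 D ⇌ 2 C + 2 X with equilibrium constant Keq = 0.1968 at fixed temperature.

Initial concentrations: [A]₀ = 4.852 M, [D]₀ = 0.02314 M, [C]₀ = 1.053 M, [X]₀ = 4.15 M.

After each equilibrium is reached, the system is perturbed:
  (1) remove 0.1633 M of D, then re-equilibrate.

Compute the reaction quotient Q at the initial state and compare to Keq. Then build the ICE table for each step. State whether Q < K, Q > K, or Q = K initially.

Q₀ = 312.2 vs Keq = 0.1968 ⇒ Q>K, reverse
Step 1:
                   A          D          C          X
  I            4.852    0.02314      1.053       4.15
  C            0.608     0.4054    -0.4054    -0.4054
  E             5.46     0.4285     0.6476      3.745
  solve Keq expr → x = -0.2027; check Q = 0.1968
Then remove 0.1633 M of D.
Step 2:
                   A          D          C          X
  I             5.46     0.2652     0.6476      3.745
  C           0.1285    0.08566   -0.08566   -0.08566
  E            5.589     0.3509      0.562      3.659
  solve Keq expr → x = -0.04283; check Q = 0.1968

Q₀ = 312.2; Q > K (proceeds reverse)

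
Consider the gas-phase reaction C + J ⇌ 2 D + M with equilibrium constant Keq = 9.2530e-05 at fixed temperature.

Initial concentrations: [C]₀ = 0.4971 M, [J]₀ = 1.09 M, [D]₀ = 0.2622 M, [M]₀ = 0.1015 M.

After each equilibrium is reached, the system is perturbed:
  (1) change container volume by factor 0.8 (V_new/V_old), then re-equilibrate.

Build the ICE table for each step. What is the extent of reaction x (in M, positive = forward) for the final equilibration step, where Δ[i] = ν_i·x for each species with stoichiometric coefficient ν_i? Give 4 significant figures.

x = -0.001748 M

Q₀ = 0.01288 vs Keq = 9.2530e-05 ⇒ Q>K, reverse
Step 1:
                   C          J          D          M
  Initial     0.4971       1.09     0.2622     0.1015
  Change     0.09133    0.09133    -0.1827   -0.09133
  Equil       0.5884      1.181    0.07954    0.01017
  solve Keq expr → x = -0.09133; check Q = 9.2530e-05
Then change container volume by factor 0.8 (V_new/V_old).
Step 2:
                   C          J          D          M
  Initial     0.7355      1.477    0.09942    0.01271
  Change    0.001748   0.001748  -0.003497  -0.001748
  Equil       0.7373      1.478    0.09592    0.01096
  solve Keq expr → x = -0.001748; check Q = 9.2530e-05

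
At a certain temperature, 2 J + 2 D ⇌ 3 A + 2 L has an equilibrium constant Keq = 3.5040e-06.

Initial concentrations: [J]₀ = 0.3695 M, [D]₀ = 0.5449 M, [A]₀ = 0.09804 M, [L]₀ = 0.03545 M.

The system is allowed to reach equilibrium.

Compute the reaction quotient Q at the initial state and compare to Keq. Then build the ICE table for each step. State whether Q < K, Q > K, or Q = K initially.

Q₀ = 2.9213e-05; Q > K (proceeds reverse)

Q₀ = 2.9213e-05 vs Keq = 3.5040e-06 ⇒ Q>K, reverse
Step 1:
                    J           D           A           L
  I            0.3695      0.5449     0.09804     0.03545
  C           0.01562     0.01562    -0.02343    -0.01562
  E            0.3851      0.5605     0.07461     0.01983
  solve Keq expr → x = -0.007811; check Q = 3.5040e-06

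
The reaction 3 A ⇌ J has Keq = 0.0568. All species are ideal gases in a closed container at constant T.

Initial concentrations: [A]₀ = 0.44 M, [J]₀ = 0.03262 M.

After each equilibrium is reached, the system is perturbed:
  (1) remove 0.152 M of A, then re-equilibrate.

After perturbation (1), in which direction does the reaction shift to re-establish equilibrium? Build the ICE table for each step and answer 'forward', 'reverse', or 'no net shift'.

Q₀ = 0.3829 vs Keq = 0.0568 ⇒ Q>K, reverse
Step 1:
                    A           J
  init           0.44     0.03262
  Δ           0.07463    -0.02488
  eq           0.5146    0.007742
  solve Keq expr → x = -0.02488; check Q = 0.0568
Then remove 0.152 M of A.
Step 2:
                    A           J
  init         0.3626    0.007742
  Δ           0.01411   -0.004704
  eq           0.3767    0.003037
  solve Keq expr → x = -0.004704; check Q = 0.0568

Direction: reverse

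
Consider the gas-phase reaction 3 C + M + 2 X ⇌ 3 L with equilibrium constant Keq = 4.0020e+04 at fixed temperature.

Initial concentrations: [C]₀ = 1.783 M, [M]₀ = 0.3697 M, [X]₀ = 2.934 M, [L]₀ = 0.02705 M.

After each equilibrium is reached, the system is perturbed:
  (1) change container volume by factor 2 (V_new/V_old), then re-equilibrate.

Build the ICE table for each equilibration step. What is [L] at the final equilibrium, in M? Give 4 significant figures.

Q₀ = 1.0972e-06 vs Keq = 4.0020e+04 ⇒ Q<K, forward
Step 1:
                  C         M         X         L
  I           1.783    0.3697     2.934   0.02705
  C          -1.109   -0.3697   -0.7394     1.109
  E           0.674 2.4848e-05     2.195     1.136
  solve Keq expr → x = 0.3697; check Q = 4.0020e+04
Then change container volume by factor 2 (V_new/V_old).
Step 2:
                  C         M         X         L
  I           0.337 1.2424e-05     1.097     0.568
  C       2.5971e-04 8.6570e-05 1.7314e-04 -2.5971e-04
  E          0.3372 9.8994e-05     1.097    0.5678
  solve Keq expr → x = -8.6570e-05; check Q = 4.0020e+04

[L]_eq = 0.5678 M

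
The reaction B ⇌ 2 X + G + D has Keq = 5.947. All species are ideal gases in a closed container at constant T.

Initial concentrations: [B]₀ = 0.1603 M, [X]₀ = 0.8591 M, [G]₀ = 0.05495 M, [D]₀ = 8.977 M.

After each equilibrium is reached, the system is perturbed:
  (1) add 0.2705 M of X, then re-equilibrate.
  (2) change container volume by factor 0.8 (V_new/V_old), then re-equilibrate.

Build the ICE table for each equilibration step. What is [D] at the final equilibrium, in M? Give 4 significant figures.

Q₀ = 2.271 vs Keq = 5.947 ⇒ Q<K, forward
Step 1:
                  B         X         G         D
  Initial    0.1603    0.8591   0.05495     8.977
  Change   -0.03768   0.07537   0.03768   0.03768
  Equil      0.1226    0.9345   0.09263     9.015
  solve Keq expr → x = 0.03768; check Q = 5.947
Then add 0.2705 M of X.
Step 2:
                  B         X         G         D
  Initial    0.1226     1.205   0.09263     9.015
  Change    0.02182  -0.04363  -0.02182  -0.02182
  Equil      0.1444     1.161   0.07082     8.993
  solve Keq expr → x = -0.02182; check Q = 5.947
Then change container volume by factor 0.8 (V_new/V_old).
Step 3:
                  B         X         G         D
  Initial    0.1805     1.452   0.08852     11.24
  Change    0.03059  -0.06119  -0.03059  -0.03059
  Equil      0.2111      1.39   0.05793     11.21
  solve Keq expr → x = -0.03059; check Q = 5.947

[D]_eq = 11.21 M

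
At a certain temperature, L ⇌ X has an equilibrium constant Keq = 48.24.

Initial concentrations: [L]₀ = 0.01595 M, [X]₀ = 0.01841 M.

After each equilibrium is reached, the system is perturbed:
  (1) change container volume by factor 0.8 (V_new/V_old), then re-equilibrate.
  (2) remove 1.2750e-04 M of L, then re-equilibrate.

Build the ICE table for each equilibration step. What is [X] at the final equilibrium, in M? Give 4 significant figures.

[X]_eq = 0.04195 M

Q₀ = 1.154 vs Keq = 48.24 ⇒ Q<K, forward
Step 1:
                   L          X
  I          0.01595    0.01841
  C         -0.01525    0.01525
  E       6.9781e-04    0.03366
  solve Keq expr → x = 0.01525; check Q = 48.24
Then change container volume by factor 0.8 (V_new/V_old).
Step 2:
                   L          X
  I       8.7226e-04    0.04208
  C                0          0
  E       8.7226e-04    0.04208
  solve Keq expr → x = 0; check Q = 48.24
Then remove 1.2750e-04 M of L.
Step 3:
                   L          X
  I       7.4476e-04    0.04208
  C       1.2491e-04 -1.2491e-04
  E       8.6967e-04    0.04195
  solve Keq expr → x = -1.2491e-04; check Q = 48.24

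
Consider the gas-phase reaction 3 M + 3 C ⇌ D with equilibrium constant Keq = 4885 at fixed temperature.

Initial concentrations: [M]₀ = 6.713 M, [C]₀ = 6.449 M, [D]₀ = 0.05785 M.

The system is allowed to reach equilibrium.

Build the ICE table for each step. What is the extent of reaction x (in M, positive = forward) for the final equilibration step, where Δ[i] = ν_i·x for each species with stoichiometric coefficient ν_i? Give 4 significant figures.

x = 2.092 M

Q₀ = 7.1298e-07 vs Keq = 4885 ⇒ Q<K, forward
Step 1:
                   M          C          D
  init         6.713      6.449    0.05785
  Δ           -6.275     -6.275      2.092
  eq          0.4378     0.1738       2.15
  solve Keq expr → x = 2.092; check Q = 4885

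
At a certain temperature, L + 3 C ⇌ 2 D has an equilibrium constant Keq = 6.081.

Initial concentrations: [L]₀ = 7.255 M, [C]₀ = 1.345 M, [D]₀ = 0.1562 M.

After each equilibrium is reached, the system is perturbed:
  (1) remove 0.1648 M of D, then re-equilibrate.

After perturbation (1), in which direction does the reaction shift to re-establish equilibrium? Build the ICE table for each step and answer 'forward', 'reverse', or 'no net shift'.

Q₀ = 0.001382 vs Keq = 6.081 ⇒ Q<K, forward
Step 1:
                  L         C         D
  Initial     7.255     1.345    0.1562
  Change    -0.3604    -1.081    0.7208
  Equil       6.895    0.2637     0.877
  solve Keq expr → x = 0.3604; check Q = 6.081
Then remove 0.1648 M of D.
Step 2:
                  L         C         D
  Initial     6.895    0.2637    0.7122
  Change  -0.009936  -0.02981   0.01987
  Equil       6.885    0.2339    0.7321
  solve Keq expr → x = 0.009936; check Q = 6.081

Direction: forward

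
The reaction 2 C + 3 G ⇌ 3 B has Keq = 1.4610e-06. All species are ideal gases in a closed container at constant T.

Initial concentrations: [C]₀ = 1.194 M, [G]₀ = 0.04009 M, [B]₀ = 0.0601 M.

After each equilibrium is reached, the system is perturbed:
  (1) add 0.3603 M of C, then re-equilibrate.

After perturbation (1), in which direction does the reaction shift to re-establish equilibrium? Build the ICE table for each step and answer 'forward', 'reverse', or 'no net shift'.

Q₀ = 2.363 vs Keq = 1.4610e-06 ⇒ Q>K, reverse
Step 1:
                   C          G          B
  init         1.194    0.04009     0.0601
  Δ          0.03921    0.05881   -0.05881
  eq           1.233     0.0989   0.001291
  solve Keq expr → x = -0.0196; check Q = 1.4610e-06
Then add 0.3603 M of C.
Step 2:
                   C          G          B
  init         1.594     0.0989   0.001291
  Δ       -1.5781e-04 -2.3672e-04 2.3672e-04
  eq           1.593    0.09866   0.001527
  solve Keq expr → x = 7.8907e-05; check Q = 1.4610e-06

Direction: forward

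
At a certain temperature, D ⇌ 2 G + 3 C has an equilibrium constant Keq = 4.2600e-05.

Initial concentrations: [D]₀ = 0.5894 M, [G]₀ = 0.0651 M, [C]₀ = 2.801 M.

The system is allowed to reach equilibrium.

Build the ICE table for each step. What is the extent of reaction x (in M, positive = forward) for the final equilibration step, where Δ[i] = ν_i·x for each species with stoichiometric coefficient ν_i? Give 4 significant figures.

Q₀ = 0.158 vs Keq = 4.2600e-05 ⇒ Q>K, reverse
Step 1:
                  D         G         C
  init       0.5894    0.0651     2.801
  Δ         0.03197  -0.06394  -0.09592
  eq         0.6214  0.001156     2.705
  solve Keq expr → x = -0.03197; check Q = 4.2600e-05

x = -0.03197 M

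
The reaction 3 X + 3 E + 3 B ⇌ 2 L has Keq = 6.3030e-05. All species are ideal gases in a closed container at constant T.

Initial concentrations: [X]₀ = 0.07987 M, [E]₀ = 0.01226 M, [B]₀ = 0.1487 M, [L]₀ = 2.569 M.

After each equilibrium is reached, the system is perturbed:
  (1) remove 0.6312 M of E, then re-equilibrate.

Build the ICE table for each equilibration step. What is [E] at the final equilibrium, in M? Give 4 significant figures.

Q₀ = 2.1378e+12 vs Keq = 6.3030e-05 ⇒ Q>K, reverse
Step 1:
                    X           E           B           L
  Initial     0.07987     0.01226      0.1487       2.569
  Change        2.689       2.689       2.689      -1.793
  Equil         2.769       2.701       2.838      0.7763
  solve Keq expr → x = -0.8963; check Q = 6.3030e-05
Then remove 0.6312 M of E.
Step 2:
                    X           E           B           L
  Initial       2.769        2.07       2.838      0.7763
  Change         0.15        0.15        0.15    -0.09999
  Equil         2.919        2.22       2.988      0.6763
  solve Keq expr → x = -0.05; check Q = 6.3030e-05

[E]_eq = 2.22 M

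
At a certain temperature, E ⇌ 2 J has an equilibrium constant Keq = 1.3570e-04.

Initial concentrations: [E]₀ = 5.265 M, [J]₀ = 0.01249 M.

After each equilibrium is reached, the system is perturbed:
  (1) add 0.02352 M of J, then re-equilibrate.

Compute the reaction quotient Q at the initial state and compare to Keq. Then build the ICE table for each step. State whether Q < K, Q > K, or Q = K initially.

Q₀ = 2.9630e-05; Q < K (proceeds forward)

Q₀ = 2.9630e-05 vs Keq = 1.3570e-04 ⇒ Q<K, forward
Step 1:
                    E           J
  Initial       5.265     0.01249
  Change    -0.007111     0.01422
  Equil         5.258     0.02671
  solve Keq expr → x = 0.007111; check Q = 1.3570e-04
Then add 0.02352 M of J.
Step 2:
                    E           J
  Initial       5.258     0.05023
  Change      0.01175    -0.02349
  Equil          5.27     0.02674
  solve Keq expr → x = -0.01175; check Q = 1.3570e-04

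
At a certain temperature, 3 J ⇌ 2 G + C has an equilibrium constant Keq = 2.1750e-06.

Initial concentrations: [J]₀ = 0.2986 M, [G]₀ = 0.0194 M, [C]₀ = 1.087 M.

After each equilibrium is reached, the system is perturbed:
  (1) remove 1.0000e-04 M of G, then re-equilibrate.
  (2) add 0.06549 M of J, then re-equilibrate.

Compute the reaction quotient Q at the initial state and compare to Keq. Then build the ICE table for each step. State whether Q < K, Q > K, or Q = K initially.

Q₀ = 0.01537; Q > K (proceeds reverse)

Q₀ = 0.01537 vs Keq = 2.1750e-06 ⇒ Q>K, reverse
Step 1:
                    J           G           C
  init         0.2986      0.0194       1.087
  Δ            0.0287    -0.01913   -0.009567
  eq           0.3273  2.6605e-04       1.077
  solve Keq expr → x = -0.009567; check Q = 2.1750e-06
Then remove 1.0000e-04 M of G.
Step 2:
                    J           G           C
  init         0.3273  1.6605e-04       1.077
  Δ       -1.4972e-04  9.9811e-05  4.9906e-05
  eq           0.3272  2.6586e-04       1.077
  solve Keq expr → x = 4.9906e-05; check Q = 2.1750e-06
Then add 0.06549 M of J.
Step 3:
                    J           G           C
  init         0.3926  2.6586e-04       1.077
  Δ       -1.2529e-04  8.3527e-05  4.1763e-05
  eq           0.3925  3.4938e-04       1.078
  solve Keq expr → x = 4.1763e-05; check Q = 2.1750e-06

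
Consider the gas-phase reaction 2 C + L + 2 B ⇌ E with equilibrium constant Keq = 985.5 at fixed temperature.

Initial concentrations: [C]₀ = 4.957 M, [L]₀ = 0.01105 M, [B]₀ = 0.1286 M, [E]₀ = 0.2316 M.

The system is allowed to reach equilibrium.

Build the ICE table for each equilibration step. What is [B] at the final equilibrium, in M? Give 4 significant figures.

Q₀ = 51.58 vs Keq = 985.5 ⇒ Q<K, forward
Step 1:
                    C           L           B           E
  Initial       4.957     0.01105      0.1286      0.2316
  Change     -0.02038    -0.01019    -0.02038     0.01019
  Equil         4.937  8.5963e-04      0.1082      0.2418
  solve Keq expr → x = 0.01019; check Q = 985.5

[B]_eq = 0.1082 M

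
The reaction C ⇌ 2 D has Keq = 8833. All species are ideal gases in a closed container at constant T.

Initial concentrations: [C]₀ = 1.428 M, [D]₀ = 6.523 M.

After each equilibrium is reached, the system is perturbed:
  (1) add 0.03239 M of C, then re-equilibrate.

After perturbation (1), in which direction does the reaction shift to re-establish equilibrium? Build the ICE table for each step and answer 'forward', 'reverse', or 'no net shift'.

Q₀ = 29.8 vs Keq = 8833 ⇒ Q<K, forward
Step 1:
                    C           D
  I             1.428       6.523
  C            -1.418       2.836
  E          0.009917       9.359
  solve Keq expr → x = 1.418; check Q = 8833
Then add 0.03239 M of C.
Step 2:
                    C           D
  I           0.04231       9.359
  C          -0.03225     0.06451
  E           0.01005       9.424
  solve Keq expr → x = 0.03225; check Q = 8833

Direction: forward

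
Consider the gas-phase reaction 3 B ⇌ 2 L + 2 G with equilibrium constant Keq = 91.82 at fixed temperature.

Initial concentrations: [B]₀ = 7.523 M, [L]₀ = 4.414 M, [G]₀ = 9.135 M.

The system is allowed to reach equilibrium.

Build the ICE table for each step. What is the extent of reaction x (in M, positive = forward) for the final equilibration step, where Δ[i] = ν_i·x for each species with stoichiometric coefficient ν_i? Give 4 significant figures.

Q₀ = 3.819 vs Keq = 91.82 ⇒ Q<K, forward
Step 1:
                    B           L           G
  I             7.523       4.414       9.135
  C            -3.499       2.332       2.332
  E             4.024       6.746       11.47
  solve Keq expr → x = 1.166; check Q = 91.82

x = 1.166 M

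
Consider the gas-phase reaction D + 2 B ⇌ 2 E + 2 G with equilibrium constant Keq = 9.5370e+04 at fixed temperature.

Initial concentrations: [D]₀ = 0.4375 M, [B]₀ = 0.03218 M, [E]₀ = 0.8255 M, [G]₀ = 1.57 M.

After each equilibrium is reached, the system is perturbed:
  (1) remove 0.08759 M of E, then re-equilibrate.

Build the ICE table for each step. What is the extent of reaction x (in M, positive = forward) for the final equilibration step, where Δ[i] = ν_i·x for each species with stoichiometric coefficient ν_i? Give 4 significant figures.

x = 3.4192e-04 M

Q₀ = 3708 vs Keq = 9.5370e+04 ⇒ Q<K, forward
Step 1:
                   D          B          E          G
  init        0.4375    0.03218     0.8255       1.57
  Δ         -0.01272   -0.02543    0.02543    0.02543
  eq          0.4248   0.006745     0.8509      1.595
  solve Keq expr → x = 0.01272; check Q = 9.5370e+04
Then remove 0.08759 M of E.
Step 2:
                   D          B          E          G
  init        0.4248   0.006745     0.7633      1.595
  Δ       -3.4192e-04 -6.8384e-04 6.8384e-04 6.8384e-04
  eq          0.4244   0.006061      0.764      1.596
  solve Keq expr → x = 3.4192e-04; check Q = 9.5370e+04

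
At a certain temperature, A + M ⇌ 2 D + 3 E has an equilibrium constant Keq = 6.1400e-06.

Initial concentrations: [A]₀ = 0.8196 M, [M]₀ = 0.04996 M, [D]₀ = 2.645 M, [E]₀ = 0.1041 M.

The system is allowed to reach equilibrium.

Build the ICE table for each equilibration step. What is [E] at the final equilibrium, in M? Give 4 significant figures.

Q₀ = 0.1927 vs Keq = 6.1400e-06 ⇒ Q>K, reverse
Step 1:
                   A          M          D          E
  Initial     0.8196    0.04996      2.645     0.1041
  Change     0.03336    0.03336   -0.06671    -0.1001
  Equil        0.853    0.08332      2.578   0.004034
  solve Keq expr → x = -0.03336; check Q = 6.1400e-06

[E]_eq = 0.004034 M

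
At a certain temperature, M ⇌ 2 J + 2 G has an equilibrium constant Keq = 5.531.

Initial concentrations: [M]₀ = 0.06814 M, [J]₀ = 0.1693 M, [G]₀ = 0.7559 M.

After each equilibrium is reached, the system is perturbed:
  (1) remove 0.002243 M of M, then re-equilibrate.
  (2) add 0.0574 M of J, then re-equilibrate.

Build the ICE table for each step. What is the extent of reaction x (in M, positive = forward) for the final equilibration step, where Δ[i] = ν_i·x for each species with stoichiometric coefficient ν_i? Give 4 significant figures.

x = -0.00385 M

Q₀ = 0.2403 vs Keq = 5.531 ⇒ Q<K, forward
Step 1:
                    M           J           G
  Initial     0.06814      0.1693      0.7559
  Change     -0.05713      0.1143      0.1143
  Equil       0.01101      0.2836      0.8702
  solve Keq expr → x = 0.05713; check Q = 5.531
Then remove 0.002243 M of M.
Step 2:
                    M           J           G
  Initial    0.008765      0.2836      0.8702
  Change     0.001864   -0.003728   -0.003728
  Equil       0.01063      0.2798      0.8664
  solve Keq expr → x = -0.001864; check Q = 5.531
Then add 0.0574 M of J.
Step 3:
                    M           J           G
  Initial     0.01063      0.3372      0.8664
  Change      0.00385     -0.0077     -0.0077
  Equil       0.01448      0.3295      0.8587
  solve Keq expr → x = -0.00385; check Q = 5.531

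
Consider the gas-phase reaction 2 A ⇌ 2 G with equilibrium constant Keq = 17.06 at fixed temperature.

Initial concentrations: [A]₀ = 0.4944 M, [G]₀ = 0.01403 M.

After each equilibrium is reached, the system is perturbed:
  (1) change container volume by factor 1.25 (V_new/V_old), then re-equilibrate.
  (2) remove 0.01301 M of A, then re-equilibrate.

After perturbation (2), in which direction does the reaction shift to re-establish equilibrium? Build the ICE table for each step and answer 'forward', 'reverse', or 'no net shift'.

Direction: reverse

Q₀ = 8.0530e-04 vs Keq = 17.06 ⇒ Q<K, forward
Step 1:
                    A           G
  Initial      0.4944     0.01403
  Change      -0.3953      0.3953
  Equil        0.0991      0.4093
  solve Keq expr → x = 0.1976; check Q = 17.06
Then change container volume by factor 1.25 (V_new/V_old).
Step 2:
                    A           G
  Initial     0.07928      0.3275
  Change            0           0
  Equil       0.07928      0.3275
  solve Keq expr → x = 0; check Q = 17.06
Then remove 0.01301 M of A.
Step 3:
                    A           G
  Initial     0.06627      0.3275
  Change      0.01047    -0.01047
  Equil       0.07675       0.317
  solve Keq expr → x = -0.005237; check Q = 17.06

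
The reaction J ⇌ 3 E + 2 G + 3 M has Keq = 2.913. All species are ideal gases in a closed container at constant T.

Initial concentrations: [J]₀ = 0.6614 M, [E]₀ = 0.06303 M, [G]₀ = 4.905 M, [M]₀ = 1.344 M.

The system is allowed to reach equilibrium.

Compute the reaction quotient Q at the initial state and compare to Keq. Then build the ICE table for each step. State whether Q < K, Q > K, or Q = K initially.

Q₀ = 0.02211; Q < K (proceeds forward)

Q₀ = 0.02211 vs Keq = 2.913 ⇒ Q<K, forward
Step 1:
                  J         E         G         M
  I          0.6614   0.06303     4.905     1.344
  C        -0.06711    0.2013    0.1342    0.2013
  E          0.5943    0.2644     5.039     1.545
  solve Keq expr → x = 0.06711; check Q = 2.913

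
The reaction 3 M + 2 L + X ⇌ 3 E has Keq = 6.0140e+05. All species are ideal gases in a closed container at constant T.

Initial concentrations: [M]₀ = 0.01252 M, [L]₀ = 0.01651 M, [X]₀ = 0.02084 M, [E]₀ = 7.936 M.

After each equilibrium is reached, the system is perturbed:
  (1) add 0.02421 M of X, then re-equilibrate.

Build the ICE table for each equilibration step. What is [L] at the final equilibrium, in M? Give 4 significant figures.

[L]_eq = 0.2675 M

Q₀ = 4.4833e+13 vs Keq = 6.0140e+05 ⇒ Q>K, reverse
Step 1:
                    M           L           X           E
  init        0.01252     0.01651     0.02084       7.936
  Δ            0.3866      0.2577      0.1289     -0.3866
  eq           0.3991      0.2742      0.1497       7.549
  solve Keq expr → x = -0.1289; check Q = 6.0140e+05
Then add 0.02421 M of X.
Step 2:
                    M           L           X           E
  init         0.3991      0.2742      0.1739       7.549
  Δ          -0.01008   -0.006721   -0.003361     0.01008
  eq            0.389      0.2675      0.1705        7.56
  solve Keq expr → x = 0.003361; check Q = 6.0140e+05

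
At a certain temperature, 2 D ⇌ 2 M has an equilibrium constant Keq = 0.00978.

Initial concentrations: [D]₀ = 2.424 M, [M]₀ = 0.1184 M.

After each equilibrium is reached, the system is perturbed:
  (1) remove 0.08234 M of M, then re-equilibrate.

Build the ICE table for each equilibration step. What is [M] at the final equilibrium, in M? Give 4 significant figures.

[M]_eq = 0.2214 M

Q₀ = 0.002386 vs Keq = 0.00978 ⇒ Q<K, forward
Step 1:
                  D         M
  I           2.424    0.1184
  C         -0.1104    0.1104
  E           2.314    0.2288
  solve Keq expr → x = 0.0552; check Q = 0.00978
Then remove 0.08234 M of M.
Step 2:
                  D         M
  I           2.314    0.1465
  C        -0.07493   0.07493
  E           2.239    0.2214
  solve Keq expr → x = 0.03746; check Q = 0.00978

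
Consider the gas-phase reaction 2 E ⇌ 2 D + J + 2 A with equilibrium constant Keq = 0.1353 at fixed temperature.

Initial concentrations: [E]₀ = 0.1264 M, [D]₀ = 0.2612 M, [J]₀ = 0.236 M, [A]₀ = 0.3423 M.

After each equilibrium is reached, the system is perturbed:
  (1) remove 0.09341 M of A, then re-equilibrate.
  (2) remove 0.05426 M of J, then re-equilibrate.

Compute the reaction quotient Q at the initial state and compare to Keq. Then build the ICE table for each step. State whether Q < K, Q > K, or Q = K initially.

Q₀ = 0.1181 vs Keq = 0.1353 ⇒ Q<K, forward
Step 1:
                   E          D          J          A
  init        0.1264     0.2612      0.236     0.3423
  Δ        -0.004307   0.004307   0.002153   0.004307
  eq          0.1221     0.2655     0.2382     0.3466
  solve Keq expr → x = 0.002153; check Q = 0.1353
Then remove 0.09341 M of A.
Step 2:
                   E          D          J          A
  init        0.1221     0.2655     0.2382     0.2532
  Δ          -0.0181     0.0181   0.009048     0.0181
  eq           0.104     0.2836     0.2472     0.2713
  solve Keq expr → x = 0.009048; check Q = 0.1353
Then remove 0.05426 M of J.
Step 3:
                   E          D          J          A
  init         0.104     0.2836     0.1929     0.2713
  Δ        -0.006752   0.006752   0.003376   0.006752
  eq         0.09725     0.2904     0.1963      0.278
  solve Keq expr → x = 0.003376; check Q = 0.1353

Q₀ = 0.1181; Q < K (proceeds forward)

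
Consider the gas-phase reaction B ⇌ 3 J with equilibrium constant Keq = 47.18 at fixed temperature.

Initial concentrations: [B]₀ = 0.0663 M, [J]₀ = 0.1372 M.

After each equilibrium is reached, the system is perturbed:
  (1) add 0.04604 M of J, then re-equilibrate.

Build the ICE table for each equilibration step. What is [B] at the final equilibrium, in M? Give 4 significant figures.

[B]_eq = 0.001151 M

Q₀ = 0.03895 vs Keq = 47.18 ⇒ Q<K, forward
Step 1:
                    B           J
  init         0.0663      0.1372
  Δ          -0.06551      0.1965
  eq       7.8787e-04      0.3337
  solve Keq expr → x = 0.06551; check Q = 47.18
Then add 0.04604 M of J.
Step 2:
                    B           J
  init     7.8787e-04      0.3798
  Δ        3.6315e-04   -0.001089
  eq         0.001151      0.3787
  solve Keq expr → x = -3.6315e-04; check Q = 47.18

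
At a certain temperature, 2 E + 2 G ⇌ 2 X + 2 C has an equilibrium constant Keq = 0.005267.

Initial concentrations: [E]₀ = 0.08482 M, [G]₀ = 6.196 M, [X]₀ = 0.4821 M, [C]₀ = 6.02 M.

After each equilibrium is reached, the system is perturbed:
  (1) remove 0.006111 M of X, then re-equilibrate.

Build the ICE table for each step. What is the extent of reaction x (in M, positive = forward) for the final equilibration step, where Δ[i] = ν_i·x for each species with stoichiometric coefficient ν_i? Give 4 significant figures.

Q₀ = 30.5 vs Keq = 0.005267 ⇒ Q>K, reverse
Step 1:
                  E         G         X         C
  Initial   0.08482     6.196    0.4821      6.02
  Change     0.4371    0.4371   -0.4371   -0.4371
  Equil      0.5219     6.633     0.045     5.583
  solve Keq expr → x = -0.2185; check Q = 0.005267
Then remove 0.006111 M of X.
Step 2:
                  E         G         X         C
  Initial    0.5219     6.633   0.03889     5.583
  Change  -0.005551 -0.005551  0.005551  0.005551
  Equil      0.5164     6.628   0.04444     5.588
  solve Keq expr → x = 0.002775; check Q = 0.005267

x = 0.002775 M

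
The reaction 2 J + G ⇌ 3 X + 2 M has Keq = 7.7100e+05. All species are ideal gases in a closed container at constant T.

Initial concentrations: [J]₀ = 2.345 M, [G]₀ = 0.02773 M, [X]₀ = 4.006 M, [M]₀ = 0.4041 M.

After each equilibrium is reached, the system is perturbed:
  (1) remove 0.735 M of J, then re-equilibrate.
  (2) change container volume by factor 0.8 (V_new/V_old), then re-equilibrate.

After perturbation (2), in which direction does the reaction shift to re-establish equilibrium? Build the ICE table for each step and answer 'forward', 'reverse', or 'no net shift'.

Q₀ = 68.85 vs Keq = 7.7100e+05 ⇒ Q<K, forward
Step 1:
                  J         G         X         M
  init        2.345   0.02773     4.006    0.4041
  Δ        -0.05545  -0.02773   0.08318   0.05545
  eq           2.29 3.5729e-06     4.089    0.4596
  solve Keq expr → x = 0.02773; check Q = 7.7100e+05
Then remove 0.735 M of J.
Step 2:
                  J         G         X         M
  init        1.555 3.5729e-06     4.089    0.4596
  Δ       8.3538e-06 4.1769e-06 -1.2531e-05 -8.3538e-06
  eq          1.555 7.7498e-06     4.089    0.4595
  solve Keq expr → x = -4.1769e-06; check Q = 7.7100e+05
Then change container volume by factor 0.8 (V_new/V_old).
Step 3:
                  J         G         X         M
  init        1.943 9.6873e-06     5.111    0.5744
  Δ       1.0896e-05 5.4482e-06 -1.6345e-05 -1.0896e-05
  eq          1.943 1.5136e-05     5.111    0.5744
  solve Keq expr → x = -5.4482e-06; check Q = 7.7100e+05

Direction: reverse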